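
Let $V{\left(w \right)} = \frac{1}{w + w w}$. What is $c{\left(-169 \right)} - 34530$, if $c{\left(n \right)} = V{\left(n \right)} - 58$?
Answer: $- \frac{982022495}{28392} \approx -34588.0$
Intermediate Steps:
$V{\left(w \right)} = \frac{1}{w + w^{2}}$
$c{\left(n \right)} = -58 + \frac{1}{n \left(1 + n\right)}$ ($c{\left(n \right)} = \frac{1}{n \left(1 + n\right)} - 58 = -58 + \frac{1}{n \left(1 + n\right)}$)
$c{\left(-169 \right)} - 34530 = \left(-58 + \frac{1}{\left(-169\right) \left(1 - 169\right)}\right) - 34530 = \left(-58 - \frac{1}{169 \left(-168\right)}\right) - 34530 = \left(-58 - - \frac{1}{28392}\right) - 34530 = \left(-58 + \frac{1}{28392}\right) - 34530 = - \frac{1646735}{28392} - 34530 = - \frac{982022495}{28392}$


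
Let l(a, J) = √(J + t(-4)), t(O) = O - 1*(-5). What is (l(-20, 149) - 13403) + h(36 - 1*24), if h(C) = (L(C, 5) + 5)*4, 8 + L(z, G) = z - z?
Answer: -13415 + 5*√6 ≈ -13403.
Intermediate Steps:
t(O) = 5 + O (t(O) = O + 5 = 5 + O)
l(a, J) = √(1 + J) (l(a, J) = √(J + (5 - 4)) = √(J + 1) = √(1 + J))
L(z, G) = -8 (L(z, G) = -8 + (z - z) = -8 + 0 = -8)
h(C) = -12 (h(C) = (-8 + 5)*4 = -3*4 = -12)
(l(-20, 149) - 13403) + h(36 - 1*24) = (√(1 + 149) - 13403) - 12 = (√150 - 13403) - 12 = (5*√6 - 13403) - 12 = (-13403 + 5*√6) - 12 = -13415 + 5*√6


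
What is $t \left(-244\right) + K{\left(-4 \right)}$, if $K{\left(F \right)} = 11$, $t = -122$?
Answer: $29779$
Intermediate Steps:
$t \left(-244\right) + K{\left(-4 \right)} = \left(-122\right) \left(-244\right) + 11 = 29768 + 11 = 29779$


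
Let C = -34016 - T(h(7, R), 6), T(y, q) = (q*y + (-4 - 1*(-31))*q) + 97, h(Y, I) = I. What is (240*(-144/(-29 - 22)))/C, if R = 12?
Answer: -3840/194633 ≈ -0.019729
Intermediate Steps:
T(y, q) = 97 + 27*q + q*y (T(y, q) = (q*y + (-4 + 31)*q) + 97 = (q*y + 27*q) + 97 = (27*q + q*y) + 97 = 97 + 27*q + q*y)
C = -34347 (C = -34016 - (97 + 27*6 + 6*12) = -34016 - (97 + 162 + 72) = -34016 - 1*331 = -34016 - 331 = -34347)
(240*(-144/(-29 - 22)))/C = (240*(-144/(-29 - 22)))/(-34347) = (240*(-144/(-51)))*(-1/34347) = (240*(-144*(-1/51)))*(-1/34347) = (240*(48/17))*(-1/34347) = (11520/17)*(-1/34347) = -3840/194633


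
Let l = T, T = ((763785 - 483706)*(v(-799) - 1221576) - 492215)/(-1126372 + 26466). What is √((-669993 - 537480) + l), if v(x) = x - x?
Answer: I*√1084472691859943014/1099906 ≈ 946.79*I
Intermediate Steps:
v(x) = 0
T = 342138276719/1099906 (T = ((763785 - 483706)*(0 - 1221576) - 492215)/(-1126372 + 26466) = (280079*(-1221576) - 492215)/(-1099906) = (-342137784504 - 492215)*(-1/1099906) = -342138276719*(-1/1099906) = 342138276719/1099906 ≈ 3.1106e+5)
l = 342138276719/1099906 ≈ 3.1106e+5
√((-669993 - 537480) + l) = √((-669993 - 537480) + 342138276719/1099906) = √(-1207473 + 342138276719/1099906) = √(-985968520819/1099906) = I*√1084472691859943014/1099906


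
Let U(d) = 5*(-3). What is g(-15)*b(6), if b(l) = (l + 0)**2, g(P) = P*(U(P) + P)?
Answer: 16200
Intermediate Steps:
U(d) = -15
g(P) = P*(-15 + P)
b(l) = l**2
g(-15)*b(6) = -15*(-15 - 15)*6**2 = -15*(-30)*36 = 450*36 = 16200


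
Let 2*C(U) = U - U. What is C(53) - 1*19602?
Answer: -19602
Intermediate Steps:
C(U) = 0 (C(U) = (U - U)/2 = (1/2)*0 = 0)
C(53) - 1*19602 = 0 - 1*19602 = 0 - 19602 = -19602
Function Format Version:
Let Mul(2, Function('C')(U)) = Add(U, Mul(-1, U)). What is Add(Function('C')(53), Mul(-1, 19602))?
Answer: -19602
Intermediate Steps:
Function('C')(U) = 0 (Function('C')(U) = Mul(Rational(1, 2), Add(U, Mul(-1, U))) = Mul(Rational(1, 2), 0) = 0)
Add(Function('C')(53), Mul(-1, 19602)) = Add(0, Mul(-1, 19602)) = Add(0, -19602) = -19602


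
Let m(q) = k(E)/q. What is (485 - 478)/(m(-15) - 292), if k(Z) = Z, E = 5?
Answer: -21/877 ≈ -0.023945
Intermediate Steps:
m(q) = 5/q
(485 - 478)/(m(-15) - 292) = (485 - 478)/(5/(-15) - 292) = 7/(5*(-1/15) - 292) = 7/(-⅓ - 292) = 7/(-877/3) = 7*(-3/877) = -21/877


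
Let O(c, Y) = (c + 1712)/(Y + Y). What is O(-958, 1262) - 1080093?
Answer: -1363076989/1262 ≈ -1.0801e+6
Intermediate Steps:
O(c, Y) = (1712 + c)/(2*Y) (O(c, Y) = (1712 + c)/((2*Y)) = (1712 + c)*(1/(2*Y)) = (1712 + c)/(2*Y))
O(-958, 1262) - 1080093 = (½)*(1712 - 958)/1262 - 1080093 = (½)*(1/1262)*754 - 1080093 = 377/1262 - 1080093 = -1363076989/1262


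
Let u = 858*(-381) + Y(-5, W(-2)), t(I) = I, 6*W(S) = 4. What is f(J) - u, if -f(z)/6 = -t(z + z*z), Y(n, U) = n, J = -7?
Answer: 327155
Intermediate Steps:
W(S) = ⅔ (W(S) = (⅙)*4 = ⅔)
u = -326903 (u = 858*(-381) - 5 = -326898 - 5 = -326903)
f(z) = 6*z + 6*z² (f(z) = -(-6)*(z + z*z) = -(-6)*(z + z²) = -6*(-z - z²) = 6*z + 6*z²)
f(J) - u = 6*(-7)*(1 - 7) - 1*(-326903) = 6*(-7)*(-6) + 326903 = 252 + 326903 = 327155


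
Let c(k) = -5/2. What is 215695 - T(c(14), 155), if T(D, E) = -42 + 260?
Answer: 215477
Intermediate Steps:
c(k) = -5/2 (c(k) = -5*1/2 = -5/2)
T(D, E) = 218
215695 - T(c(14), 155) = 215695 - 1*218 = 215695 - 218 = 215477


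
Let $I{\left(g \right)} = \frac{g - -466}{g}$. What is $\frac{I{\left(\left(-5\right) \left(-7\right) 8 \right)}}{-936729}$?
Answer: $- \frac{373}{131142060} \approx -2.8442 \cdot 10^{-6}$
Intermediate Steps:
$I{\left(g \right)} = \frac{466 + g}{g}$ ($I{\left(g \right)} = \frac{g + 466}{g} = \frac{466 + g}{g}$)
$\frac{I{\left(\left(-5\right) \left(-7\right) 8 \right)}}{-936729} = \frac{\frac{1}{\left(-5\right) \left(-7\right) 8} \left(466 + \left(-5\right) \left(-7\right) 8\right)}{-936729} = \frac{466 + 35 \cdot 8}{35 \cdot 8} \left(- \frac{1}{936729}\right) = \frac{466 + 280}{280} \left(- \frac{1}{936729}\right) = \frac{1}{280} \cdot 746 \left(- \frac{1}{936729}\right) = \frac{373}{140} \left(- \frac{1}{936729}\right) = - \frac{373}{131142060}$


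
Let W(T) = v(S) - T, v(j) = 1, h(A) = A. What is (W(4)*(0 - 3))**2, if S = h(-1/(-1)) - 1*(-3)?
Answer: 81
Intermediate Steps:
S = 4 (S = -1/(-1) - 1*(-3) = -1*(-1) + 3 = 1 + 3 = 4)
W(T) = 1 - T
(W(4)*(0 - 3))**2 = ((1 - 1*4)*(0 - 3))**2 = ((1 - 4)*(-3))**2 = (-3*(-3))**2 = 9**2 = 81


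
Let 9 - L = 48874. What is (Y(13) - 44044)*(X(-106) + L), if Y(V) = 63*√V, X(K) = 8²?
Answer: 2149391244 - 3074463*√13 ≈ 2.1383e+9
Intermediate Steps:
L = -48865 (L = 9 - 1*48874 = 9 - 48874 = -48865)
X(K) = 64
(Y(13) - 44044)*(X(-106) + L) = (63*√13 - 44044)*(64 - 48865) = (-44044 + 63*√13)*(-48801) = 2149391244 - 3074463*√13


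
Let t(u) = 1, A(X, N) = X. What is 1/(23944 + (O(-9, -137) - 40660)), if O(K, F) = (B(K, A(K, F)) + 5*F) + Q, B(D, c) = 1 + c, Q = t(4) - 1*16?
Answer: -1/17424 ≈ -5.7392e-5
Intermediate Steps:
Q = -15 (Q = 1 - 1*16 = 1 - 16 = -15)
O(K, F) = -14 + K + 5*F (O(K, F) = ((1 + K) + 5*F) - 15 = (1 + K + 5*F) - 15 = -14 + K + 5*F)
1/(23944 + (O(-9, -137) - 40660)) = 1/(23944 + ((-14 - 9 + 5*(-137)) - 40660)) = 1/(23944 + ((-14 - 9 - 685) - 40660)) = 1/(23944 + (-708 - 40660)) = 1/(23944 - 41368) = 1/(-17424) = -1/17424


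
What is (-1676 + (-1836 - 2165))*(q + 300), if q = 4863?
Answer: -29310351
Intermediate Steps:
(-1676 + (-1836 - 2165))*(q + 300) = (-1676 + (-1836 - 2165))*(4863 + 300) = (-1676 - 4001)*5163 = -5677*5163 = -29310351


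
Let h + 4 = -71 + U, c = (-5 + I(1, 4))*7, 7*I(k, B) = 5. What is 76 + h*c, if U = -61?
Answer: 4156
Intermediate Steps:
I(k, B) = 5/7 (I(k, B) = (⅐)*5 = 5/7)
c = -30 (c = (-5 + 5/7)*7 = -30/7*7 = -30)
h = -136 (h = -4 + (-71 - 61) = -4 - 132 = -136)
76 + h*c = 76 - 136*(-30) = 76 + 4080 = 4156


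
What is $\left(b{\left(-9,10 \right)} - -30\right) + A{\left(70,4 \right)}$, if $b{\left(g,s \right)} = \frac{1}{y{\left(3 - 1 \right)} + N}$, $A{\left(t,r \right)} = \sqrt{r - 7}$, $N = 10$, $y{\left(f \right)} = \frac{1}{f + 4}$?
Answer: $\frac{1836}{61} + i \sqrt{3} \approx 30.098 + 1.732 i$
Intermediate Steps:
$y{\left(f \right)} = \frac{1}{4 + f}$
$A{\left(t,r \right)} = \sqrt{-7 + r}$
$b{\left(g,s \right)} = \frac{6}{61}$ ($b{\left(g,s \right)} = \frac{1}{\frac{1}{4 + \left(3 - 1\right)} + 10} = \frac{1}{\frac{1}{4 + 2} + 10} = \frac{1}{\frac{1}{6} + 10} = \frac{1}{\frac{61}{6}} = \frac{6}{61}$)
$\left(b{\left(-9,10 \right)} - -30\right) + A{\left(70,4 \right)} = \left(\frac{6}{61} - -30\right) + \sqrt{-7 + 4} = \left(\frac{6}{61} + 30\right) + \sqrt{-3} = \frac{1836}{61} + i \sqrt{3}$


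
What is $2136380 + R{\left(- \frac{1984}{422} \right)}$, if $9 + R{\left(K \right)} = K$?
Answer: $\frac{450773289}{211} \approx 2.1364 \cdot 10^{6}$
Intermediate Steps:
$R{\left(K \right)} = -9 + K$
$2136380 + R{\left(- \frac{1984}{422} \right)} = 2136380 - \left(9 + \frac{1984}{422}\right) = 2136380 - \frac{2891}{211} = \frac{450773289}{211}$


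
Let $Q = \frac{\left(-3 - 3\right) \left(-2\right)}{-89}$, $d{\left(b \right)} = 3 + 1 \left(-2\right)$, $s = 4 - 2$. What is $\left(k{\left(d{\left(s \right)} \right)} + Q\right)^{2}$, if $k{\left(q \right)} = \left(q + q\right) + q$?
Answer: $\frac{65025}{7921} \approx 8.2092$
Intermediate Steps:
$s = 2$
$d{\left(b \right)} = 1$ ($d{\left(b \right)} = 3 - 2 = 1$)
$k{\left(q \right)} = 3 q$ ($k{\left(q \right)} = 2 q + q = 3 q$)
$Q = - \frac{12}{89}$ ($Q = \left(-6\right) \left(-2\right) \left(- \frac{1}{89}\right) = 12 \left(- \frac{1}{89}\right) = - \frac{12}{89} \approx -0.13483$)
$\left(k{\left(d{\left(s \right)} \right)} + Q\right)^{2} = \left(3 \cdot 1 - \frac{12}{89}\right)^{2} = \left(3 - \frac{12}{89}\right)^{2} = \left(\frac{255}{89}\right)^{2} = \frac{65025}{7921}$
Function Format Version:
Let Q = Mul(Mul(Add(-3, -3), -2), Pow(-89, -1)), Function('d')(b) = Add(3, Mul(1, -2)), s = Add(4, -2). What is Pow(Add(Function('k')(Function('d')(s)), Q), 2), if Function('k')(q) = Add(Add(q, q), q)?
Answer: Rational(65025, 7921) ≈ 8.2092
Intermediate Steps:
s = 2
Function('d')(b) = 1 (Function('d')(b) = Add(3, -2) = 1)
Function('k')(q) = Mul(3, q) (Function('k')(q) = Add(Mul(2, q), q) = Mul(3, q))
Q = Rational(-12, 89) (Q = Mul(Mul(-6, -2), Rational(-1, 89)) = Mul(12, Rational(-1, 89)) = Rational(-12, 89) ≈ -0.13483)
Pow(Add(Function('k')(Function('d')(s)), Q), 2) = Pow(Add(Mul(3, 1), Rational(-12, 89)), 2) = Pow(Add(3, Rational(-12, 89)), 2) = Pow(Rational(255, 89), 2) = Rational(65025, 7921)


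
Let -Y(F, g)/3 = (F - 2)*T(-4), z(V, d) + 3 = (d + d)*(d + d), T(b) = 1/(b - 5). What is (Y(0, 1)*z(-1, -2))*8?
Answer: -208/3 ≈ -69.333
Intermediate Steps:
T(b) = 1/(-5 + b)
z(V, d) = -3 + 4*d² (z(V, d) = -3 + (d + d)*(d + d) = -3 + (2*d)*(2*d) = -3 + 4*d²)
Y(F, g) = -⅔ + F/3 (Y(F, g) = -3*(F - 2)/(-5 - 4) = -3*(-2 + F)/(-9) = -3*(-2 + F)*(-1)/9 = -3*(2/9 - F/9) = -⅔ + F/3)
(Y(0, 1)*z(-1, -2))*8 = ((-⅔ + (⅓)*0)*(-3 + 4*(-2)²))*8 = ((-⅔ + 0)*(-3 + 4*4))*8 = -2*(-3 + 16)/3*8 = -⅔*13*8 = -26/3*8 = -208/3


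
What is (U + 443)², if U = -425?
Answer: 324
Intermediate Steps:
(U + 443)² = (-425 + 443)² = 18² = 324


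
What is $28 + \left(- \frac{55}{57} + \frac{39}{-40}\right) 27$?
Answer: $- \frac{18527}{760} \approx -24.378$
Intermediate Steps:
$28 + \left(- \frac{55}{57} + \frac{39}{-40}\right) 27 = 28 + \left(\left(-55\right) \frac{1}{57} + 39 \left(- \frac{1}{40}\right)\right) 27 = 28 + \left(- \frac{55}{57} - \frac{39}{40}\right) 27 = 28 - \frac{39807}{760} = - \frac{18527}{760}$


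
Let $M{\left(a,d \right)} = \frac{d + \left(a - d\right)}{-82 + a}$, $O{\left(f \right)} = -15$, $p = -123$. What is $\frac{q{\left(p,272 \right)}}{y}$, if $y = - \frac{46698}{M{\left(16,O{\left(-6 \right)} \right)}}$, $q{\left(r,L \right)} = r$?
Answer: $- \frac{164}{256839} \approx -0.00063853$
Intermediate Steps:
$M{\left(a,d \right)} = \frac{a}{-82 + a}$
$y = \frac{770517}{4}$ ($y = - \frac{46698}{16 \frac{1}{-82 + 16}} = - \frac{46698}{16 \frac{1}{-66}} = - \frac{46698}{16 \left(- \frac{1}{66}\right)} = - \frac{46698}{- \frac{8}{33}} = \left(-46698\right) \left(- \frac{33}{8}\right) = \frac{770517}{4} \approx 1.9263 \cdot 10^{5}$)
$\frac{q{\left(p,272 \right)}}{y} = - \frac{123}{\frac{770517}{4}} = \left(-123\right) \frac{4}{770517} = - \frac{164}{256839}$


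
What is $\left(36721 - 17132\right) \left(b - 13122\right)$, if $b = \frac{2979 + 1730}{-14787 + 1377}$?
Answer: $- \frac{3447090610381}{13410} \approx -2.5705 \cdot 10^{8}$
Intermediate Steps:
$b = - \frac{4709}{13410}$ ($b = \frac{4709}{-13410} = 4709 \left(- \frac{1}{13410}\right) = - \frac{4709}{13410} \approx -0.35116$)
$\left(36721 - 17132\right) \left(b - 13122\right) = \left(36721 - 17132\right) \left(- \frac{4709}{13410} - 13122\right) = \left(36721 - 17132\right) \left(- \frac{175970729}{13410}\right) = 19589 \left(- \frac{175970729}{13410}\right) = - \frac{3447090610381}{13410}$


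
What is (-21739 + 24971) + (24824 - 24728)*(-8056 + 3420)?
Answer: -441824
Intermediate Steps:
(-21739 + 24971) + (24824 - 24728)*(-8056 + 3420) = 3232 + 96*(-4636) = 3232 - 445056 = -441824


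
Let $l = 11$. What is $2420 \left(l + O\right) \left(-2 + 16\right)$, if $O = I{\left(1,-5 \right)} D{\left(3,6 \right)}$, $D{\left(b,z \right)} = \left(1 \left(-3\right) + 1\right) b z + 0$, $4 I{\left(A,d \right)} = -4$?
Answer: $1592360$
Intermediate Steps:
$I{\left(A,d \right)} = -1$ ($I{\left(A,d \right)} = \frac{1}{4} \left(-4\right) = -1$)
$D{\left(b,z \right)} = - 2 b z$ ($D{\left(b,z \right)} = \left(-3 + 1\right) b z + 0 = - 2 b z + 0 = - 2 b z$)
$O = 36$ ($O = - \left(-2\right) 3 \cdot 6 = \left(-1\right) \left(-36\right) = 36$)
$2420 \left(l + O\right) \left(-2 + 16\right) = 2420 \left(11 + 36\right) \left(-2 + 16\right) = 2420 \cdot 47 \cdot 14 = 2420 \cdot 658 = 1592360$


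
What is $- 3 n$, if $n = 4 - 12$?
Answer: $24$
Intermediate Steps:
$n = -8$ ($n = 4 - 12 = -8$)
$- 3 n = \left(-3\right) \left(-8\right) = 24$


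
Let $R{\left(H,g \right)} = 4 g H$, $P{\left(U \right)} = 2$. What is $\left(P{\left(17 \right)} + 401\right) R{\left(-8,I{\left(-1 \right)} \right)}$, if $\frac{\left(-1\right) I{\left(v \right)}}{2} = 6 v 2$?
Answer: $-309504$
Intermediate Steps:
$I{\left(v \right)} = - 24 v$ ($I{\left(v \right)} = - 2 \cdot 6 v 2 = - 2 \cdot 12 v = - 24 v$)
$R{\left(H,g \right)} = 4 H g$
$\left(P{\left(17 \right)} + 401\right) R{\left(-8,I{\left(-1 \right)} \right)} = \left(2 + 401\right) 4 \left(-8\right) \left(\left(-24\right) \left(-1\right)\right) = 403 \cdot 4 \left(-8\right) 24 = 403 \left(-768\right) = -309504$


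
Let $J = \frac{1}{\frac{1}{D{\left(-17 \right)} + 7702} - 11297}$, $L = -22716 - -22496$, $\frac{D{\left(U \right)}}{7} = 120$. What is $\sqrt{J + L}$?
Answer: $\frac{i \sqrt{2048652218106267746}}{96498973} \approx 14.832 i$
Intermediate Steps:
$D{\left(U \right)} = 840$ ($D{\left(U \right)} = 7 \cdot 120 = 840$)
$L = -220$ ($L = -22716 + 22496 = -220$)
$J = - \frac{8542}{96498973}$ ($J = \frac{1}{\frac{1}{840 + 7702} - 11297} = \frac{1}{\frac{1}{8542} - 11297} = \frac{1}{- \frac{96498973}{8542}} = - \frac{8542}{96498973} \approx -8.8519 \cdot 10^{-5}$)
$\sqrt{J + L} = \sqrt{- \frac{8542}{96498973} - 220} = \sqrt{- \frac{21229782602}{96498973}} = \frac{i \sqrt{2048652218106267746}}{96498973}$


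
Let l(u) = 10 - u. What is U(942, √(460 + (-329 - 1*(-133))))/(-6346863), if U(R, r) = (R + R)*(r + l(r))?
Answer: -6280/2115621 ≈ -0.0029684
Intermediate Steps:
U(R, r) = 20*R (U(R, r) = (R + R)*(r + (10 - r)) = (2*R)*10 = 20*R)
U(942, √(460 + (-329 - 1*(-133))))/(-6346863) = (20*942)/(-6346863) = 18840*(-1/6346863) = -6280/2115621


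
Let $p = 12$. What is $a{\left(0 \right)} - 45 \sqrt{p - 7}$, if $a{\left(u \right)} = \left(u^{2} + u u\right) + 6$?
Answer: $6 - 45 \sqrt{5} \approx -94.623$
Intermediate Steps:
$a{\left(u \right)} = 6 + 2 u^{2}$ ($a{\left(u \right)} = \left(u^{2} + u^{2}\right) + 6 = 2 u^{2} + 6 = 6 + 2 u^{2}$)
$a{\left(0 \right)} - 45 \sqrt{p - 7} = \left(6 + 2 \cdot 0^{2}\right) - 45 \sqrt{12 - 7} = \left(6 + 2 \cdot 0\right) - 45 \sqrt{5} = \left(6 + 0\right) - 45 \sqrt{5} = 6 - 45 \sqrt{5}$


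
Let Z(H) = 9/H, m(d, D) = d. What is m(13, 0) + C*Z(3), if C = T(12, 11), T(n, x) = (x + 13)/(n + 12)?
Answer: 16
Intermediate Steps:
T(n, x) = (13 + x)/(12 + n)
C = 1 (C = (13 + 11)/(12 + 12) = 24/24 = (1/24)*24 = 1)
m(13, 0) + C*Z(3) = 13 + 1*(9/3) = 13 + 1*(9*(⅓)) = 13 + 1*3 = 13 + 3 = 16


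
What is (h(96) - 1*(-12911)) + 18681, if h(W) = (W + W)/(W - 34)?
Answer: 979448/31 ≈ 31595.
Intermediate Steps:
h(W) = 2*W/(-34 + W) (h(W) = (2*W)/(-34 + W) = 2*W/(-34 + W))
(h(96) - 1*(-12911)) + 18681 = (2*96/(-34 + 96) - 1*(-12911)) + 18681 = (2*96/62 + 12911) + 18681 = (2*96*(1/62) + 12911) + 18681 = (96/31 + 12911) + 18681 = 400337/31 + 18681 = 979448/31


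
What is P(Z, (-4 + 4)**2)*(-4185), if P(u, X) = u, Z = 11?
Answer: -46035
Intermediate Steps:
P(Z, (-4 + 4)**2)*(-4185) = 11*(-4185) = -46035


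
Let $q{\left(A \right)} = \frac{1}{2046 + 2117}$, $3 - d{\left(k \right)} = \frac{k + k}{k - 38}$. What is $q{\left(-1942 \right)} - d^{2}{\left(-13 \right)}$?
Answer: $- \frac{67142426}{10827963} \approx -6.2008$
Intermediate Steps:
$d{\left(k \right)} = 3 - \frac{2 k}{-38 + k}$ ($d{\left(k \right)} = 3 - \frac{k + k}{k - 38} = 3 - \frac{2 k}{-38 + k}$)
$q{\left(A \right)} = \frac{1}{4163}$
$q{\left(-1942 \right)} - d^{2}{\left(-13 \right)} = \frac{1}{4163} - \left(\frac{-114 - 13}{-38 - 13}\right)^{2} = \frac{1}{4163} - \left(\frac{1}{-51} \left(-127\right)\right)^{2} = \frac{1}{4163} - \left(\left(- \frac{1}{51}\right) \left(-127\right)\right)^{2} = \frac{1}{4163} - \left(\frac{127}{51}\right)^{2} = \frac{1}{4163} - \frac{16129}{2601} = - \frac{67142426}{10827963}$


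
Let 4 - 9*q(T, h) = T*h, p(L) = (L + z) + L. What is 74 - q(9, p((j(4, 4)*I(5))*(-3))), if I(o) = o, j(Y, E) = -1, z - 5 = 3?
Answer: 1004/9 ≈ 111.56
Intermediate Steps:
z = 8 (z = 5 + 3 = 8)
p(L) = 8 + 2*L (p(L) = (L + 8) + L = (8 + L) + L = 8 + 2*L)
q(T, h) = 4/9 - T*h/9
74 - q(9, p((j(4, 4)*I(5))*(-3))) = 74 - (4/9 - 1/9*9*(8 + 2*(-1*5*(-3)))) = 74 - (4/9 - 1/9*9*(8 + 2*(-5*(-3)))) = 74 - (4/9 - 1/9*9*(8 + 2*15)) = 74 - (4/9 - 1/9*9*(8 + 30)) = 74 - (4/9 - 1/9*9*38) = 74 - (4/9 - 38) = 74 - 1*(-338/9) = 74 + 338/9 = 1004/9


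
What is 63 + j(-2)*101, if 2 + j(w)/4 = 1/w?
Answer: -947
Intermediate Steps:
j(w) = -8 + 4/w
63 + j(-2)*101 = 63 + (-8 + 4/(-2))*101 = 63 + (-8 + 4*(-1/2))*101 = 63 + (-8 - 2)*101 = 63 - 10*101 = 63 - 1010 = -947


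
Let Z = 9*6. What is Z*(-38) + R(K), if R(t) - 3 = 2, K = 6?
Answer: -2047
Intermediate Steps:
R(t) = 5 (R(t) = 3 + 2 = 5)
Z = 54
Z*(-38) + R(K) = 54*(-38) + 5 = -2052 + 5 = -2047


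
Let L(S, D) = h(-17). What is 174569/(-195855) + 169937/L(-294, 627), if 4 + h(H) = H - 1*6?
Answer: -11095908166/1762695 ≈ -6294.9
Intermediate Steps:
h(H) = -10 + H (h(H) = -4 + (H - 1*6) = -4 + (H - 6) = -4 + (-6 + H) = -10 + H)
L(S, D) = -27 (L(S, D) = -10 - 17 = -27)
174569/(-195855) + 169937/L(-294, 627) = 174569/(-195855) + 169937/(-27) = 174569*(-1/195855) + 169937*(-1/27) = -174569/195855 - 169937/27 = -11095908166/1762695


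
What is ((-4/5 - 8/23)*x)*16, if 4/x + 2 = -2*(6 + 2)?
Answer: 1408/345 ≈ 4.0812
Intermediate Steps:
x = -2/9 (x = 4/(-2 - 2*(6 + 2)) = 4/(-2 - 2*8) = 4/(-2 - 16) = 4/(-18) = 4*(-1/18) = -2/9 ≈ -0.22222)
((-4/5 - 8/23)*x)*16 = ((-4/5 - 8/23)*(-2/9))*16 = ((-4*⅕ - 8*1/23)*(-2/9))*16 = ((-⅘ - 8/23)*(-2/9))*16 = -132/115*(-2/9)*16 = (88/345)*16 = 1408/345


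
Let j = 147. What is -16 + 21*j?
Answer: 3071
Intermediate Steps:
-16 + 21*j = -16 + 21*147 = -16 + 3087 = 3071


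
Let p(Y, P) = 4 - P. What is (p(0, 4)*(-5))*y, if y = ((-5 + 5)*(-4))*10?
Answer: 0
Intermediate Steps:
y = 0 (y = (0*(-4))*10 = 0*10 = 0)
(p(0, 4)*(-5))*y = ((4 - 1*4)*(-5))*0 = ((4 - 4)*(-5))*0 = (0*(-5))*0 = 0*0 = 0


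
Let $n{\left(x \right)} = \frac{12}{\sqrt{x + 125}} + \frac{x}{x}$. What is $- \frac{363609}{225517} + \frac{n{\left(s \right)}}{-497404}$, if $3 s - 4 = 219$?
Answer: $- \frac{180860796553}{112173057868} - \frac{3 \sqrt{1794}}{74361898} \approx -1.6123$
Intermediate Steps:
$s = \frac{223}{3}$ ($s = \frac{4}{3} + \frac{1}{3} \cdot 219 = \frac{4}{3} + 73 = \frac{223}{3} \approx 74.333$)
$n{\left(x \right)} = 1 + \frac{12}{\sqrt{125 + x}}$ ($n{\left(x \right)} = \frac{12}{\sqrt{125 + x}} + 1 = 1 + \frac{12}{\sqrt{125 + x}}$)
$- \frac{363609}{225517} + \frac{n{\left(s \right)}}{-497404} = - \frac{363609}{225517} + \frac{1 + \frac{12}{\sqrt{125 + \frac{223}{3}}}}{-497404} = \left(-363609\right) \frac{1}{225517} + \left(1 + \frac{12}{\frac{1}{3} \sqrt{1794}}\right) \left(- \frac{1}{497404}\right) = - \frac{363609}{225517} + \left(1 + 12 \frac{\sqrt{1794}}{598}\right) \left(- \frac{1}{497404}\right) = - \frac{363609}{225517} + \left(1 + \frac{6 \sqrt{1794}}{299}\right) \left(- \frac{1}{497404}\right) = - \frac{363609}{225517} - \left(\frac{1}{497404} + \frac{3 \sqrt{1794}}{74361898}\right) = - \frac{180860796553}{112173057868} - \frac{3 \sqrt{1794}}{74361898}$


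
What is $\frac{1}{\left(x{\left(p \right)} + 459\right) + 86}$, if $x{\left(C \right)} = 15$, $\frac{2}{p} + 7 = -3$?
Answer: $\frac{1}{560} \approx 0.0017857$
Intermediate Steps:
$p = - \frac{1}{5}$ ($p = \frac{2}{-7 - 3} = \frac{2}{-10} = 2 \left(- \frac{1}{10}\right) = - \frac{1}{5} \approx -0.2$)
$\frac{1}{\left(x{\left(p \right)} + 459\right) + 86} = \frac{1}{\left(15 + 459\right) + 86} = \frac{1}{474 + 86} = \frac{1}{560}$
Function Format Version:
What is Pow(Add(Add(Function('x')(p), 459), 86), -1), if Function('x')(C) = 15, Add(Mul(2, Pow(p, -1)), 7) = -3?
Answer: Rational(1, 560) ≈ 0.0017857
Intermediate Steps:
p = Rational(-1, 5) (p = Mul(2, Pow(Add(-7, -3), -1)) = Mul(2, Pow(-10, -1)) = Mul(2, Rational(-1, 10)) = Rational(-1, 5) ≈ -0.20000)
Pow(Add(Add(Function('x')(p), 459), 86), -1) = Pow(Add(Add(15, 459), 86), -1) = Pow(Add(474, 86), -1) = Pow(560, -1) = Rational(1, 560)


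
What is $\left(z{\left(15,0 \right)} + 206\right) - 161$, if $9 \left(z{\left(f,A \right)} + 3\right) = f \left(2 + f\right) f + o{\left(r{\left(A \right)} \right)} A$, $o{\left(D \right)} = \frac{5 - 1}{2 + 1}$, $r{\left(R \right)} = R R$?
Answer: $467$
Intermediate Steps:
$r{\left(R \right)} = R^{2}$
$o{\left(D \right)} = \frac{4}{3}$
$z{\left(f,A \right)} = -3 + \frac{4 A}{27} + \frac{f^{2} \left(2 + f\right)}{9}$ ($z{\left(f,A \right)} = -3 + \frac{f \left(2 + f\right) f + \frac{4 A}{3}}{9} = -3 + \frac{f^{2} \left(2 + f\right) + \frac{4 A}{3}}{9} = -3 + \frac{\frac{4 A}{3} + f^{2} \left(2 + f\right)}{9} = -3 + \left(\frac{4 A}{27} + \frac{f^{2} \left(2 + f\right)}{9}\right) = -3 + \frac{4 A}{27} + \frac{f^{2} \left(2 + f\right)}{9}$)
$\left(z{\left(15,0 \right)} + 206\right) - 161 = \left(\left(-3 + \frac{15^{3}}{9} + \frac{2 \cdot 15^{2}}{9} + \frac{4}{27} \cdot 0\right) + 206\right) - 161 = \left(\left(-3 + \frac{1}{9} \cdot 3375 + \frac{2}{9} \cdot 225 + 0\right) + 206\right) - 161 = \left(\left(-3 + 375 + 50 + 0\right) + 206\right) - 161 = \left(422 + 206\right) - 161 = 628 - 161 = 467$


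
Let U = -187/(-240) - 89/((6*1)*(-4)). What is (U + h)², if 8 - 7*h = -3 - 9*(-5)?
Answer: 42849/313600 ≈ 0.13664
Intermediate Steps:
h = -34/7 (h = 8/7 - (-3 - 9*(-5))/7 = 8/7 - (-3 + 45)/7 = 8/7 - ⅐*42 = 8/7 - 6 = -34/7 ≈ -4.8571)
U = 359/80 (U = -187*(-1/240) - 89/(6*(-4)) = 187/240 - 89/(-24) = 187/240 - 89*(-1/24) = 187/240 + 89/24 = 359/80 ≈ 4.4875)
(U + h)² = (359/80 - 34/7)² = (-207/560)² = 42849/313600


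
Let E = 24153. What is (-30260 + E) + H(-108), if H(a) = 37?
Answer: -6070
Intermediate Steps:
(-30260 + E) + H(-108) = (-30260 + 24153) + 37 = -6107 + 37 = -6070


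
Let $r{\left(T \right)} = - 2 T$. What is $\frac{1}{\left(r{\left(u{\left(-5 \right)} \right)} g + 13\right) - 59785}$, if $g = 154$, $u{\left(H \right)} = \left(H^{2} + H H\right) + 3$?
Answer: $- \frac{1}{76096} \approx -1.3141 \cdot 10^{-5}$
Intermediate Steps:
$u{\left(H \right)} = 3 + 2 H^{2}$ ($u{\left(H \right)} = \left(H^{2} + H^{2}\right) + 3 = 2 H^{2} + 3 = 3 + 2 H^{2}$)
$\frac{1}{\left(r{\left(u{\left(-5 \right)} \right)} g + 13\right) - 59785} = \frac{1}{\left(- 2 \left(3 + 2 \left(-5\right)^{2}\right) 154 + 13\right) - 59785} = \frac{1}{\left(- 2 \left(3 + 2 \cdot 25\right) 154 + 13\right) - 59785} = \frac{1}{\left(- 2 \left(3 + 50\right) 154 + 13\right) - 59785} = \frac{1}{\left(\left(-2\right) 53 \cdot 154 + 13\right) - 59785} = \frac{1}{\left(\left(-106\right) 154 + 13\right) - 59785} = \frac{1}{\left(-16324 + 13\right) - 59785} = \frac{1}{-16311 - 59785} = \frac{1}{-76096} = - \frac{1}{76096}$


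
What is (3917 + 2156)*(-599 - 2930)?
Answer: -21431617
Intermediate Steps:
(3917 + 2156)*(-599 - 2930) = 6073*(-3529) = -21431617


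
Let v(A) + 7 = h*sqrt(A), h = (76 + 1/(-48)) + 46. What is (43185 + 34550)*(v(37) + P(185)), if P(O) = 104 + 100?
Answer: 15313795 + 455138425*sqrt(37)/48 ≈ 7.2991e+7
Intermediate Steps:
P(O) = 204
h = 5855/48 (h = (76 - 1/48) + 46 = 3647/48 + 46 = 5855/48 ≈ 121.98)
v(A) = -7 + 5855*sqrt(A)/48
(43185 + 34550)*(v(37) + P(185)) = (43185 + 34550)*((-7 + 5855*sqrt(37)/48) + 204) = 77735*(197 + 5855*sqrt(37)/48) = 15313795 + 455138425*sqrt(37)/48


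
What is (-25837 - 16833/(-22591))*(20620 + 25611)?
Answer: -26983501402654/22591 ≈ -1.1944e+9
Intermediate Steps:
(-25837 - 16833/(-22591))*(20620 + 25611) = (-25837 - 16833*(-1/22591))*46231 = (-25837 + 16833/22591)*46231 = -583666834/22591*46231 = -26983501402654/22591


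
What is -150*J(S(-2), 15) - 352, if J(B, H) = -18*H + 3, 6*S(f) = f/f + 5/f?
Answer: 39698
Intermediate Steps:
S(f) = ⅙ + 5/(6*f) (S(f) = (f/f + 5/f)/6 = (1 + 5/f)/6 = ⅙ + 5/(6*f))
J(B, H) = 3 - 18*H
-150*J(S(-2), 15) - 352 = -150*(3 - 18*15) - 352 = -150*(3 - 270) - 352 = -150*(-267) - 352 = 40050 - 352 = 39698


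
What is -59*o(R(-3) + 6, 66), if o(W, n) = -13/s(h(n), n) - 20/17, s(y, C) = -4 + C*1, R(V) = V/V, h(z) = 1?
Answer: 86199/1054 ≈ 81.783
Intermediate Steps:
R(V) = 1
s(y, C) = -4 + C
o(W, n) = -20/17 - 13/(-4 + n) (o(W, n) = -13/(-4 + n) - 20/17 = -20/17 - 13/(-4 + n))
-59*o(R(-3) + 6, 66) = -59*(-141 - 20*66)/(17*(-4 + 66)) = -59*(-141 - 1320)/(17*62) = -59*(-1461)/(17*62) = -59*(-1461/1054) = 86199/1054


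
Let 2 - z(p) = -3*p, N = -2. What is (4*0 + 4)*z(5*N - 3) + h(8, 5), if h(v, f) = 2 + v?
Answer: -138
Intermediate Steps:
z(p) = 2 + 3*p (z(p) = 2 - (-3)*p = 2 + 3*p)
(4*0 + 4)*z(5*N - 3) + h(8, 5) = (4*0 + 4)*(2 + 3*(5*(-2) - 3)) + (2 + 8) = (0 + 4)*(2 + 3*(-10 - 3)) + 10 = 4*(2 + 3*(-13)) + 10 = 4*(2 - 39) + 10 = 4*(-37) + 10 = -148 + 10 = -138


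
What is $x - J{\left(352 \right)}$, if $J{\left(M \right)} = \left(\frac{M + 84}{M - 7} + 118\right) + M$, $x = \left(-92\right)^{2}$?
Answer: $\frac{2757494}{345} \approx 7992.7$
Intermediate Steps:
$x = 8464$
$J{\left(M \right)} = 118 + M + \frac{84 + M}{-7 + M}$ ($J{\left(M \right)} = \left(\frac{84 + M}{-7 + M} + 118\right) + M = \left(118 + \frac{84 + M}{-7 + M}\right) + M = 118 + M + \frac{84 + M}{-7 + M}$)
$x - J{\left(352 \right)} = 8464 - \frac{-742 + 352^{2} + 112 \cdot 352}{-7 + 352} = 8464 - \frac{-742 + 123904 + 39424}{345} = 8464 - \frac{1}{345} \cdot 162586 = 8464 - \frac{162586}{345} = \frac{2757494}{345}$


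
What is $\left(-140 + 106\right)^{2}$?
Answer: $1156$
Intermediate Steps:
$\left(-140 + 106\right)^{2} = \left(-34\right)^{2} = 1156$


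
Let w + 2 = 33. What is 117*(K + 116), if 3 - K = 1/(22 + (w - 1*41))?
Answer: 55653/4 ≈ 13913.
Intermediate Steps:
w = 31 (w = -2 + 33 = 31)
K = 35/12 (K = 3 - 1/(22 + (31 - 1*41)) = 3 - 1/(22 + (31 - 41)) = 3 - 1/(22 - 10) = 3 - 1/12 = 35/12 ≈ 2.9167)
117*(K + 116) = 117*(35/12 + 116) = 117*(1427/12) = 55653/4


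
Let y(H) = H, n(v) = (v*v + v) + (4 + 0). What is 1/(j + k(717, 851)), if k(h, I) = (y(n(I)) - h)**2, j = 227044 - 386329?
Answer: 1/524666827636 ≈ 1.9060e-12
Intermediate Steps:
j = -159285
n(v) = 4 + v + v**2 (n(v) = (v**2 + v) + 4 = (v + v**2) + 4 = 4 + v + v**2)
k(h, I) = (4 + I + I**2 - h)**2 (k(h, I) = ((4 + I + I**2) - h)**2 = (4 + I + I**2 - h)**2)
1/(j + k(717, 851)) = 1/(-159285 + (4 + 851 + 851**2 - 1*717)**2) = 1/(-159285 + (4 + 851 + 724201 - 717)**2) = 1/(-159285 + 724339**2) = 1/(-159285 + 524666986921) = 1/524666827636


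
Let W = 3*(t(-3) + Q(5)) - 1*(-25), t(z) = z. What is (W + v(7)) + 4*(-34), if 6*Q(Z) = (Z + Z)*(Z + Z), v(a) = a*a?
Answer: -21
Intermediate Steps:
v(a) = a²
Q(Z) = 2*Z²/3 (Q(Z) = ((Z + Z)*(Z + Z))/6 = ((2*Z)*(2*Z))/6 = (4*Z²)/6 = 2*Z²/3)
W = 66 (W = 3*(-3 + (⅔)*5²) - 1*(-25) = 3*(-3 + (⅔)*25) + 25 = 3*(-3 + 50/3) + 25 = 3*(41/3) + 25 = 41 + 25 = 66)
(W + v(7)) + 4*(-34) = (66 + 7²) + 4*(-34) = (66 + 49) - 136 = 115 - 136 = -21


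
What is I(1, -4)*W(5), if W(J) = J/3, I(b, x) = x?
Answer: -20/3 ≈ -6.6667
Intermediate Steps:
W(J) = J/3 (W(J) = J*(1/3) = J/3)
I(1, -4)*W(5) = -4*5/3 = -20/3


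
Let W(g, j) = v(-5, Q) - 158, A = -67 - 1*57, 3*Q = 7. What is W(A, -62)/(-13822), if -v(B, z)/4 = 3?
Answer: 85/6911 ≈ 0.012299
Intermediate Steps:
Q = 7/3 (Q = (⅓)*7 = 7/3 ≈ 2.3333)
v(B, z) = -12 (v(B, z) = -4*3 = -12)
A = -124 (A = -67 - 57 = -124)
W(g, j) = -170 (W(g, j) = -12 - 158 = -170)
W(A, -62)/(-13822) = -170/(-13822) = -170*(-1/13822) = 85/6911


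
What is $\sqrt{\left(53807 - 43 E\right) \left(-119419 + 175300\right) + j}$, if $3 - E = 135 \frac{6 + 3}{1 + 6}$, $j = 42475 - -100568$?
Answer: $2 \sqrt{854198799} \approx 58453.0$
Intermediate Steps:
$j = 143043$ ($j = 42475 + 100568 = 143043$)
$E = - \frac{1194}{7}$ ($E = 3 - 135 \frac{6 + 3}{1 + 6} = 3 - 135 \cdot \frac{9}{7} = 3 - \frac{1215}{7} = - \frac{1194}{7} \approx -170.57$)
$\sqrt{\left(53807 - 43 E\right) \left(-119419 + 175300\right) + j} = \sqrt{\left(53807 - - \frac{51342}{7}\right) \left(-119419 + 175300\right) + 143043} = \sqrt{\left(53807 + \frac{51342}{7}\right) 55881 + 143043} = \sqrt{\frac{427991}{7} \cdot 55881 + 143043} = \sqrt{3416652153 + 143043} = \sqrt{3416795196} = 2 \sqrt{854198799}$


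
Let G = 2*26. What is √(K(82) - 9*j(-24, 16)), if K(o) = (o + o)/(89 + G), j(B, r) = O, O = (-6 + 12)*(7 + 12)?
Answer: I*√20374782/141 ≈ 32.013*I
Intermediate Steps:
O = 114 (O = 6*19 = 114)
j(B, r) = 114
G = 52
K(o) = 2*o/141 (K(o) = (o + o)/(89 + 52) = (2*o)/141 = (2*o)*(1/141) = 2*o/141)
√(K(82) - 9*j(-24, 16)) = √((2/141)*82 - 9*114) = √(164/141 - 1026) = √(-144502/141) = I*√20374782/141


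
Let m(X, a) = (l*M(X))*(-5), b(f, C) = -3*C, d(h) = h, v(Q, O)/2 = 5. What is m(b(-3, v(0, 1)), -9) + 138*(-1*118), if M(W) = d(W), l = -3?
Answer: -16734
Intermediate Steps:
v(Q, O) = 10 (v(Q, O) = 2*5 = 10)
M(W) = W
m(X, a) = 15*X (m(X, a) = -3*X*(-5) = 15*X)
m(b(-3, v(0, 1)), -9) + 138*(-1*118) = 15*(-3*10) + 138*(-1*118) = 15*(-30) + 138*(-118) = -450 - 16284 = -16734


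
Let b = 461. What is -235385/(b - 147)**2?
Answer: -235385/98596 ≈ -2.3874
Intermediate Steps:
-235385/(b - 147)**2 = -235385/(461 - 147)**2 = -235385/(314**2) = -235385/98596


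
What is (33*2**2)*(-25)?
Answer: -3300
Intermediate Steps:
(33*2**2)*(-25) = (33*4)*(-25) = 132*(-25) = -3300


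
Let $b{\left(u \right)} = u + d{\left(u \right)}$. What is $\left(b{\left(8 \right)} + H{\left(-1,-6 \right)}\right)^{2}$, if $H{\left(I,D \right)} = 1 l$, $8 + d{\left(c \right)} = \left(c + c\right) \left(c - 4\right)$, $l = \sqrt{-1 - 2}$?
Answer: $\left(64 + i \sqrt{3}\right)^{2} \approx 4093.0 + 221.7 i$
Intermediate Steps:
$l = i \sqrt{3}$ ($l = \sqrt{-3} = i \sqrt{3} \approx 1.732 i$)
$d{\left(c \right)} = -8 + 2 c \left(-4 + c\right)$ ($d{\left(c \right)} = -8 + \left(c + c\right) \left(c - 4\right) = -8 + 2 c \left(-4 + c\right)$)
$H{\left(I,D \right)} = i \sqrt{3}$ ($H{\left(I,D \right)} = 1 i \sqrt{3} = i \sqrt{3}$)
$b{\left(u \right)} = -8 - 7 u + 2 u^{2}$ ($b{\left(u \right)} = u - \left(8 - 2 u^{2} + 8 u\right) = -8 - 7 u + 2 u^{2}$)
$\left(b{\left(8 \right)} + H{\left(-1,-6 \right)}\right)^{2} = \left(\left(-8 - 56 + 2 \cdot 8^{2}\right) + i \sqrt{3}\right)^{2} = \left(\left(-8 - 56 + 2 \cdot 64\right) + i \sqrt{3}\right)^{2} = \left(\left(-8 - 56 + 128\right) + i \sqrt{3}\right)^{2} = \left(64 + i \sqrt{3}\right)^{2}$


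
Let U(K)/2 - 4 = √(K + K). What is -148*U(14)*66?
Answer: -78144 - 39072*√7 ≈ -1.8152e+5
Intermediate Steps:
U(K) = 8 + 2*√2*√K (U(K) = 8 + 2*√(K + K) = 8 + 2*√(2*K) = 8 + 2*(√2*√K) = 8 + 2*√2*√K)
-148*U(14)*66 = -148*(8 + 2*√2*√14)*66 = -148*(8 + 4*√7)*66 = (-1184 - 592*√7)*66 = -78144 - 39072*√7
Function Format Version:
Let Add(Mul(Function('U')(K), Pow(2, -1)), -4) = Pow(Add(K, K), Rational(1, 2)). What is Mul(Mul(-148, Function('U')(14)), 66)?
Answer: Add(-78144, Mul(-39072, Pow(7, Rational(1, 2)))) ≈ -1.8152e+5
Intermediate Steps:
Function('U')(K) = Add(8, Mul(2, Pow(2, Rational(1, 2)), Pow(K, Rational(1, 2)))) (Function('U')(K) = Add(8, Mul(2, Pow(Add(K, K), Rational(1, 2)))) = Add(8, Mul(2, Pow(Mul(2, K), Rational(1, 2)))) = Add(8, Mul(2, Mul(Pow(2, Rational(1, 2)), Pow(K, Rational(1, 2))))) = Add(8, Mul(2, Pow(2, Rational(1, 2)), Pow(K, Rational(1, 2)))))
Mul(Mul(-148, Function('U')(14)), 66) = Mul(Mul(-148, Add(8, Mul(2, Pow(2, Rational(1, 2)), Pow(14, Rational(1, 2))))), 66) = Mul(Mul(-148, Add(8, Mul(4, Pow(7, Rational(1, 2))))), 66) = Mul(Add(-1184, Mul(-592, Pow(7, Rational(1, 2)))), 66) = Add(-78144, Mul(-39072, Pow(7, Rational(1, 2))))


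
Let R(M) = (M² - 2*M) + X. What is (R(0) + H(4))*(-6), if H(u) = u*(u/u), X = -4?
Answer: 0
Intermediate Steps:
H(u) = u (H(u) = u*1 = u)
R(M) = -4 + M² - 2*M (R(M) = (M² - 2*M) - 4 = -4 + M² - 2*M)
(R(0) + H(4))*(-6) = ((-4 + 0² - 2*0) + 4)*(-6) = ((-4 + 0 + 0) + 4)*(-6) = (-4 + 4)*(-6) = 0*(-6) = 0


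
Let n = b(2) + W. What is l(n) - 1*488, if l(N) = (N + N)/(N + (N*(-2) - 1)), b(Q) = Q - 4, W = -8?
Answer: -4412/9 ≈ -490.22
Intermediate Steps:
b(Q) = -4 + Q
n = -10 (n = (-4 + 2) - 8 = -2 - 8 = -10)
l(N) = 2*N/(-1 - N) (l(N) = (2*N)/(N + (-2*N - 1)) = (2*N)/(N + (-1 - 2*N)) = (2*N)/(-1 - N) = 2*N/(-1 - N))
l(n) - 1*488 = -2*(-10)/(1 - 10) - 1*488 = -2*(-10)/(-9) - 488 = -2*(-10)*(-⅑) - 488 = -20/9 - 488 = -4412/9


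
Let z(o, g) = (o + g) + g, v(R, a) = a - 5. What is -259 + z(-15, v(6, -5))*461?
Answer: -16394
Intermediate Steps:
v(R, a) = -5 + a
z(o, g) = o + 2*g (z(o, g) = (g + o) + g = o + 2*g)
-259 + z(-15, v(6, -5))*461 = -259 + (-15 + 2*(-5 - 5))*461 = -259 + (-15 + 2*(-10))*461 = -259 + (-15 - 20)*461 = -259 - 35*461 = -259 - 16135 = -16394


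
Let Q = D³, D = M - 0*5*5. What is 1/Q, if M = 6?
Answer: 1/216 ≈ 0.0046296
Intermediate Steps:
D = 6 (D = 6 - 0*5*5 = 6 - 1*0*5 = 6 + 0*5 = 6 + 0 = 6)
Q = 216 (Q = 6³ = 216)
1/Q = 1/216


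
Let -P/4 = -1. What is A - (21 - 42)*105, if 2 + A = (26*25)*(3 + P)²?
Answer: 34053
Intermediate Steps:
P = 4 (P = -4*(-1) = 4)
A = 31848 (A = -2 + (26*25)*(3 + 4)² = -2 + 650*7² = -2 + 650*49 = -2 + 31850 = 31848)
A - (21 - 42)*105 = 31848 - (21 - 42)*105 = 31848 - (-21)*105 = 31848 - 1*(-2205) = 31848 + 2205 = 34053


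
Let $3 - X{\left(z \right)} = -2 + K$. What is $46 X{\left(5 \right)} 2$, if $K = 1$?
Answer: $368$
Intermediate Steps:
$X{\left(z \right)} = 4$ ($X{\left(z \right)} = 3 - \left(-2 + 1\right) = 3 - -1 = 3 + 1 = 4$)
$46 X{\left(5 \right)} 2 = 46 \cdot 4 \cdot 2 = 184 \cdot 2 = 368$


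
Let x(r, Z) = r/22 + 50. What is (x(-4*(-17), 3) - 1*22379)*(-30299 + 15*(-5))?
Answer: 7459398790/11 ≈ 6.7813e+8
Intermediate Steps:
x(r, Z) = 50 + r/22 (x(r, Z) = r*(1/22) + 50 = r/22 + 50 = 50 + r/22)
(x(-4*(-17), 3) - 1*22379)*(-30299 + 15*(-5)) = ((50 + (-4*(-17))/22) - 1*22379)*(-30299 + 15*(-5)) = ((50 + (1/22)*68) - 22379)*(-30299 - 75) = ((50 + 34/11) - 22379)*(-30374) = (584/11 - 22379)*(-30374) = -245585/11*(-30374) = 7459398790/11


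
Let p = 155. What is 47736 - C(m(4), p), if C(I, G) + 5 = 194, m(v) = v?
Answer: 47547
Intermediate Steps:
C(I, G) = 189 (C(I, G) = -5 + 194 = 189)
47736 - C(m(4), p) = 47736 - 1*189 = 47736 - 189 = 47547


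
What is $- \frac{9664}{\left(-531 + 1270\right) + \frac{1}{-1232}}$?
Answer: $- \frac{11906048}{910447} \approx -13.077$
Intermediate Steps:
$- \frac{9664}{\left(-531 + 1270\right) + \frac{1}{-1232}} = - \frac{9664}{739 - \frac{1}{1232}} = - \frac{9664}{\frac{910447}{1232}} = \left(-9664\right) \frac{1232}{910447} = - \frac{11906048}{910447}$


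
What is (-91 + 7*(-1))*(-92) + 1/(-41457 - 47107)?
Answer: 798493023/88564 ≈ 9016.0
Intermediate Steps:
(-91 + 7*(-1))*(-92) + 1/(-41457 - 47107) = (-91 - 7)*(-92) + 1/(-88564) = -98*(-92) - 1/88564 = 9016 - 1/88564 = 798493023/88564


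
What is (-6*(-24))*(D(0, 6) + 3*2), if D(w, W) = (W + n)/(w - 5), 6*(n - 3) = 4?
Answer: 2928/5 ≈ 585.60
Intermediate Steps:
n = 11/3 (n = 3 + (⅙)*4 = 3 + ⅔ = 11/3 ≈ 3.6667)
D(w, W) = (11/3 + W)/(-5 + w) (D(w, W) = (W + 11/3)/(w - 5) = (11/3 + W)/(-5 + w))
(-6*(-24))*(D(0, 6) + 3*2) = (-6*(-24))*((11/3 + 6)/(-5 + 0) + 3*2) = 144*((29/3)/(-5) + 6) = 144*(-⅕*29/3 + 6) = 144*(-29/15 + 6) = 144*(61/15) = 2928/5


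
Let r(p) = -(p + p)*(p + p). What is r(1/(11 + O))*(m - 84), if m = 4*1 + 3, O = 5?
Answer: 77/64 ≈ 1.2031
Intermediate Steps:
r(p) = -4*p² (r(p) = -2*p*2*p = -4*p²)
m = 7 (m = 4 + 3 = 7)
r(1/(11 + O))*(m - 84) = (-4/(11 + 5)²)*(7 - 84) = -4*(1/16)²*(-77) = -4*1/256*(-77) = -1/64*(-77) = 77/64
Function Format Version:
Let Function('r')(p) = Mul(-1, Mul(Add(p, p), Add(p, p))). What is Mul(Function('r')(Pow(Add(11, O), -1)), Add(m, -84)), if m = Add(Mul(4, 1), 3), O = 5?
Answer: Rational(77, 64) ≈ 1.2031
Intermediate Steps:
Function('r')(p) = Mul(-4, Pow(p, 2)) (Function('r')(p) = Mul(-1, Mul(Mul(2, p), Mul(2, p))) = Mul(-1, Mul(4, Pow(p, 2))) = Mul(-4, Pow(p, 2)))
m = 7 (m = Add(4, 3) = 7)
Mul(Function('r')(Pow(Add(11, O), -1)), Add(m, -84)) = Mul(Mul(-4, Pow(Pow(Add(11, 5), -1), 2)), Add(7, -84)) = Mul(Mul(-4, Pow(Pow(16, -1), 2)), -77) = Mul(Mul(-4, Pow(Rational(1, 16), 2)), -77) = Mul(Mul(-4, Rational(1, 256)), -77) = Mul(Rational(-1, 64), -77) = Rational(77, 64)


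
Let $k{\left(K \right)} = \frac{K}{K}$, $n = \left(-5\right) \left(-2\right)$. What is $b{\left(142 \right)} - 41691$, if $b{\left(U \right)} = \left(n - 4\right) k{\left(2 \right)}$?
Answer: $-41685$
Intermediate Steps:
$n = 10$
$k{\left(K \right)} = 1$
$b{\left(U \right)} = 6$ ($b{\left(U \right)} = \left(10 - 4\right) 1 = 6 \cdot 1 = 6$)
$b{\left(142 \right)} - 41691 = 6 - 41691 = -41685$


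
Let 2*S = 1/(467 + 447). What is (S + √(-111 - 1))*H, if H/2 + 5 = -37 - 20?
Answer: -31/457 - 496*I*√7 ≈ -0.067834 - 1312.3*I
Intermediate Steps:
H = -124 (H = -10 + 2*(-37 - 20) = -10 + 2*(-57) = -10 - 114 = -124)
S = 1/1828 (S = 1/(2*(467 + 447)) = (½)/914 = (½)*(1/914) = 1/1828 ≈ 0.00054705)
(S + √(-111 - 1))*H = (1/1828 + √(-111 - 1))*(-124) = (1/1828 + √(-112))*(-124) = (1/1828 + 4*I*√7)*(-124) = -31/457 - 496*I*√7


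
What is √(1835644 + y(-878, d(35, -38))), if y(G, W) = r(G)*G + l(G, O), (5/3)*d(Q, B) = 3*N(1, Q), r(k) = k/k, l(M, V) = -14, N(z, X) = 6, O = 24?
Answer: 16*√7167 ≈ 1354.5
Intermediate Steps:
r(k) = 1
d(Q, B) = 54/5 (d(Q, B) = 3*(3*6)/5 = (⅗)*18 = 54/5)
y(G, W) = -14 + G (y(G, W) = 1*G - 14 = G - 14 = -14 + G)
√(1835644 + y(-878, d(35, -38))) = √(1835644 + (-14 - 878)) = √(1835644 - 892) = √1834752 = 16*√7167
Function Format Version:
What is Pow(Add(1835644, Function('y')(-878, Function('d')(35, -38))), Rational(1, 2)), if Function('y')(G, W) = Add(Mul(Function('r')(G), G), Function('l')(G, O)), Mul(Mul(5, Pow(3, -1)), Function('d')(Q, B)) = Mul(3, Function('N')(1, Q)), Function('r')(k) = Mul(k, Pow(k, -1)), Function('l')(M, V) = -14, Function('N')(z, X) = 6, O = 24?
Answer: Mul(16, Pow(7167, Rational(1, 2))) ≈ 1354.5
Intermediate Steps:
Function('r')(k) = 1
Function('d')(Q, B) = Rational(54, 5) (Function('d')(Q, B) = Mul(Rational(3, 5), Mul(3, 6)) = Mul(Rational(3, 5), 18) = Rational(54, 5))
Function('y')(G, W) = Add(-14, G) (Function('y')(G, W) = Add(Mul(1, G), -14) = Add(G, -14) = Add(-14, G))
Pow(Add(1835644, Function('y')(-878, Function('d')(35, -38))), Rational(1, 2)) = Pow(Add(1835644, Add(-14, -878)), Rational(1, 2)) = Pow(Add(1835644, -892), Rational(1, 2)) = Pow(1834752, Rational(1, 2)) = Mul(16, Pow(7167, Rational(1, 2)))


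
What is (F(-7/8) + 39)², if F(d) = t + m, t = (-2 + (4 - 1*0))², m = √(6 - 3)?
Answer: (43 + √3)² ≈ 2001.0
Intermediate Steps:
m = √3 ≈ 1.7320
t = 4 (t = (-2 + (4 + 0))² = (-2 + 4)² = 2² = 4)
F(d) = 4 + √3
(F(-7/8) + 39)² = ((4 + √3) + 39)² = (43 + √3)²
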